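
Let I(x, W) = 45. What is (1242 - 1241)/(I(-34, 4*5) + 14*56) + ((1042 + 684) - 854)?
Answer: 722889/829 ≈ 872.00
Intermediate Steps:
(1242 - 1241)/(I(-34, 4*5) + 14*56) + ((1042 + 684) - 854) = (1242 - 1241)/(45 + 14*56) + ((1042 + 684) - 854) = 1/(45 + 784) + (1726 - 854) = 1/829 + 872 = 722889/829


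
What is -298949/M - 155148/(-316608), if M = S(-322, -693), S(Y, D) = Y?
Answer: 563688111/606832 ≈ 928.90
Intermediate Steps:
M = -322
-298949/M - 155148/(-316608) = -298949/(-322) - 155148/(-316608) = -298949*(-1/322) - 155148*(-1/316608) = 42707/46 + 12929/26384 = 563688111/606832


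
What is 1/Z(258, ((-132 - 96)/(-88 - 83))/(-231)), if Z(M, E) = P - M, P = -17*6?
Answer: -1/360 ≈ -0.0027778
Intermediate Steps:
P = -102
Z(M, E) = -102 - M
1/Z(258, ((-132 - 96)/(-88 - 83))/(-231)) = 1/(-102 - 1*258) = 1/(-102 - 258) = 1/(-360) = -1/360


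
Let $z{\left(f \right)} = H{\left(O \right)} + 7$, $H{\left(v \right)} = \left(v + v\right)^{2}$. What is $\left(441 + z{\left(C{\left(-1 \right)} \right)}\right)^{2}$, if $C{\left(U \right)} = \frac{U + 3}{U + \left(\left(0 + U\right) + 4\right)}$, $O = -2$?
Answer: $215296$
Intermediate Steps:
$H{\left(v \right)} = 4 v^{2}$ ($H{\left(v \right)} = \left(2 v\right)^{2} = 4 v^{2}$)
$C{\left(U \right)} = \frac{3 + U}{4 + 2 U}$ ($C{\left(U \right)} = \frac{3 + U}{U + \left(U + 4\right)} = \frac{3 + U}{U + \left(4 + U\right)} = \frac{3 + U}{4 + 2 U}$)
$z{\left(f \right)} = 23$ ($z{\left(f \right)} = 4 \left(-2\right)^{2} + 7 = 4 \cdot 4 + 7 = 16 + 7 = 23$)
$\left(441 + z{\left(C{\left(-1 \right)} \right)}\right)^{2} = \left(441 + 23\right)^{2} = 464^{2} = 215296$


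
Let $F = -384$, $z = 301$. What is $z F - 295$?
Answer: $-115879$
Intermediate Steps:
$z F - 295 = 301 \left(-384\right) - 295 = -115584 - 295 = -115879$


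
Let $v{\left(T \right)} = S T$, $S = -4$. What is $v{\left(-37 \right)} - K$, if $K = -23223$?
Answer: $23371$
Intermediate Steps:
$v{\left(T \right)} = - 4 T$
$v{\left(-37 \right)} - K = \left(-4\right) \left(-37\right) - -23223 = 148 + 23223 = 23371$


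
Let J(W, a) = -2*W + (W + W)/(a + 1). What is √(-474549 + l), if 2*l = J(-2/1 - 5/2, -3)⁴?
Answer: I*√29308254/8 ≈ 676.71*I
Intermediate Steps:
J(W, a) = -2*W + 2*W/(1 + a) (J(W, a) = -2*W + (2*W)/(1 + a) = -2*W + 2*W/(1 + a))
l = 531441/32 (l = (-2*(-2/1 - 5/2)*(-3)/(1 - 3))⁴/2 = (-2*(-2*1 - 5*½)*(-3)/(-2))⁴/2 = (-2*(-2 - 5/2)*(-3)*(-½))⁴/2 = (-2*(-9/2)*(-3)*(-½))⁴/2 = (27/2)⁴/2 = (½)*(531441/16) = 531441/32 ≈ 16608.)
√(-474549 + l) = √(-474549 + 531441/32) = √(-14654127/32) = I*√29308254/8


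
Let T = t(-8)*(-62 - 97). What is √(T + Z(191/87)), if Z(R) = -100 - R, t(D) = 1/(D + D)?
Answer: I*√11172801/348 ≈ 9.6051*I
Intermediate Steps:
t(D) = 1/(2*D)
T = 159/16 (T = ((½)/(-8))*(-62 - 97) = ((½)*(-⅛))*(-159) = -1/16*(-159) = 159/16 ≈ 9.9375)
√(T + Z(191/87)) = √(159/16 + (-100 - 191/87)) = √(159/16 - 8891/87) = √(-128423/1392) = I*√11172801/348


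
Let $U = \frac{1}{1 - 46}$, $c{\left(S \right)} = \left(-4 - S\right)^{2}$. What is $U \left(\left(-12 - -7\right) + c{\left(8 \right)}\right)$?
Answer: $- \frac{139}{45} \approx -3.0889$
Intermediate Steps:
$U = - \frac{1}{45}$ ($U = \frac{1}{-45} = - \frac{1}{45} \approx -0.022222$)
$U \left(\left(-12 - -7\right) + c{\left(8 \right)}\right) = - \frac{\left(-12 - -7\right) + \left(4 + 8\right)^{2}}{45} = - \frac{\left(-12 + 7\right) + 12^{2}}{45} = - \frac{-5 + 144}{45} = \left(- \frac{1}{45}\right) 139 = - \frac{139}{45}$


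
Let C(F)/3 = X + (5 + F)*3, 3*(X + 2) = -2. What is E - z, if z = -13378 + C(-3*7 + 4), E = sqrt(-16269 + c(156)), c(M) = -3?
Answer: 13494 + 12*I*sqrt(113) ≈ 13494.0 + 127.56*I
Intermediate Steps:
X = -8/3 (X = -2 + (1/3)*(-2) = -2 - 2/3 = -8/3 ≈ -2.6667)
C(F) = 37 + 9*F (C(F) = 3*(-8/3 + (5 + F)*3) = 3*(-8/3 + (15 + 3*F)) = 3*(37/3 + 3*F) = 37 + 9*F)
E = 12*I*sqrt(113) (E = sqrt(-16269 - 3) = sqrt(-16272) = 12*I*sqrt(113) ≈ 127.56*I)
z = -13494 (z = -13378 + (37 + 9*(-3*7 + 4)) = -13378 + (37 + 9*(-21 + 4)) = -13378 + (37 + 9*(-17)) = -13378 + (37 - 153) = -13378 - 116 = -13494)
E - z = 12*I*sqrt(113) - 1*(-13494) = 12*I*sqrt(113) + 13494 = 13494 + 12*I*sqrt(113)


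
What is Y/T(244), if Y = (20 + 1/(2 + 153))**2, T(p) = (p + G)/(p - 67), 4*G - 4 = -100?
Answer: 1702067577/5285500 ≈ 322.03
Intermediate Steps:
G = -24 (G = 1 + (1/4)*(-100) = 1 - 25 = -24)
T(p) = (-24 + p)/(-67 + p) (T(p) = (p - 24)/(p - 67) = (-24 + p)/(-67 + p))
Y = 9616201/24025 (Y = (20 + 1/155)**2 = (3101/155)**2 = 9616201/24025 ≈ 400.26)
Y/T(244) = 9616201/(24025*(((-24 + 244)/(-67 + 244)))) = 9616201/(24025*((220/177))) = 9616201/(24025*(((1/177)*220))) = 9616201/(24025*(220/177)) = (9616201/24025)*(177/220) = 1702067577/5285500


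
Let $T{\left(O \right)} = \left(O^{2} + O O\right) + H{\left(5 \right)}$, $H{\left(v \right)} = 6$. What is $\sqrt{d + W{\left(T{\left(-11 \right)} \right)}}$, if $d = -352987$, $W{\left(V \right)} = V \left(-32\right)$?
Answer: $i \sqrt{360923} \approx 600.77 i$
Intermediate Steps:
$T{\left(O \right)} = 6 + 2 O^{2}$ ($T{\left(O \right)} = \left(O^{2} + O O\right) + 6 = \left(O^{2} + O^{2}\right) + 6 = 2 O^{2} + 6 = 6 + 2 O^{2}$)
$W{\left(V \right)} = - 32 V$
$\sqrt{d + W{\left(T{\left(-11 \right)} \right)}} = \sqrt{-352987 - 32 \left(6 + 2 \left(-11\right)^{2}\right)} = \sqrt{-352987 - 32 \left(6 + 2 \cdot 121\right)} = \sqrt{-352987 - 32 \left(6 + 242\right)} = \sqrt{-352987 - 7936} = \sqrt{-360923} = i \sqrt{360923}$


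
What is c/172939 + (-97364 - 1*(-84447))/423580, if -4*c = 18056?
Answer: -4145893183/73253501620 ≈ -0.056597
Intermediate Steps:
c = -4514 (c = -¼*18056 = -4514)
c/172939 + (-97364 - 1*(-84447))/423580 = -4514/172939 + (-97364 - 1*(-84447))/423580 = -4514*1/172939 + (-97364 + 84447)*(1/423580) = -4514/172939 - 12917*1/423580 = -4514/172939 - 12917/423580 = -4145893183/73253501620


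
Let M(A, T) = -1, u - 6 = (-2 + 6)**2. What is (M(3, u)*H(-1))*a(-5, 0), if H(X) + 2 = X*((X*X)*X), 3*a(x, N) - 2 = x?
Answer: -1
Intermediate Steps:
u = 22 (u = 6 + (-2 + 6)**2 = 6 + 4**2 = 6 + 16 = 22)
a(x, N) = 2/3 + x/3
H(X) = -2 + X**4 (H(X) = -2 + X*((X*X)*X) = -2 + X*(X**2*X) = -2 + X*X**3 = -2 + X**4)
(M(3, u)*H(-1))*a(-5, 0) = (-(-2 + (-1)**4))*(2/3 + (1/3)*(-5)) = (-(-2 + 1))*(2/3 - 5/3) = -1*(-1)*(-1) = 1*(-1) = -1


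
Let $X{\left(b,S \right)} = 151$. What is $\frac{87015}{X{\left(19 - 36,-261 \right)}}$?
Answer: $\frac{87015}{151} \approx 576.26$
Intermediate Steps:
$\frac{87015}{X{\left(19 - 36,-261 \right)}} = \frac{87015}{151}$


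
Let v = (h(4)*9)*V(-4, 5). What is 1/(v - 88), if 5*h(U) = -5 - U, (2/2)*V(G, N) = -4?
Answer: -5/116 ≈ -0.043103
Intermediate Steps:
V(G, N) = -4
h(U) = -1 - U/5 (h(U) = (-5 - U)/5 = -1 - U/5)
v = 324/5 (v = ((-1 - 1/5*4)*9)*(-4) = ((-1 - 4/5)*9)*(-4) = -9/5*9*(-4) = -81/5*(-4) = 324/5 ≈ 64.800)
1/(v - 88) = 1/(324/5 - 88) = 1/(-116/5) = -5/116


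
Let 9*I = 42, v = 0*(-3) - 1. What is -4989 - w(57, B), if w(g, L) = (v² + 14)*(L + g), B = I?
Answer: -5914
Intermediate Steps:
v = -1 (v = 0 - 1 = -1)
I = 14/3 (I = (⅑)*42 = 14/3 ≈ 4.6667)
B = 14/3 ≈ 4.6667
w(g, L) = 15*L + 15*g (w(g, L) = ((-1)² + 14)*(L + g) = (1 + 14)*(L + g) = 15*(L + g) = 15*L + 15*g)
-4989 - w(57, B) = -4989 - (15*(14/3) + 15*57) = -4989 - (70 + 855) = -4989 - 1*925 = -4989 - 925 = -5914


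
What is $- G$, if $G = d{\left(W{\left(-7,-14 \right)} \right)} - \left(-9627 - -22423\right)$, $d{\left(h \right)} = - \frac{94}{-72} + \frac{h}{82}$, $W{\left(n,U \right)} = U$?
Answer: $\frac{18885221}{1476} \approx 12795.0$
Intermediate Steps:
$d{\left(h \right)} = \frac{47}{36} + \frac{h}{82}$ ($d{\left(h \right)} = \left(-94\right) \left(- \frac{1}{72}\right) + h \frac{1}{82} = \frac{47}{36} + \frac{h}{82}$)
$G = - \frac{18885221}{1476}$ ($G = \left(\frac{47}{36} + \frac{1}{82} \left(-14\right)\right) - \left(-9627 - -22423\right) = \left(\frac{47}{36} - \frac{7}{41}\right) - \left(-9627 + 22423\right) = \frac{1675}{1476} - 12796 = - \frac{18885221}{1476} \approx -12795.0$)
$- G = \left(-1\right) \left(- \frac{18885221}{1476}\right) = \frac{18885221}{1476}$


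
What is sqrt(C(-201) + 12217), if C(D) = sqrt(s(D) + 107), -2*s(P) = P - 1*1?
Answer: sqrt(12217 + 4*sqrt(13)) ≈ 110.60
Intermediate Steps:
s(P) = 1/2 - P/2 (s(P) = -(P - 1*1)/2 = -(P - 1)/2 = -(-1 + P)/2 = 1/2 - P/2)
C(D) = sqrt(215/2 - D/2) (C(D) = sqrt((1/2 - D/2) + 107) = sqrt(215/2 - D/2))
sqrt(C(-201) + 12217) = sqrt(sqrt(430 - 2*(-201))/2 + 12217) = sqrt(sqrt(430 + 402)/2 + 12217) = sqrt(sqrt(832)/2 + 12217) = sqrt((8*sqrt(13))/2 + 12217) = sqrt(4*sqrt(13) + 12217) = sqrt(12217 + 4*sqrt(13))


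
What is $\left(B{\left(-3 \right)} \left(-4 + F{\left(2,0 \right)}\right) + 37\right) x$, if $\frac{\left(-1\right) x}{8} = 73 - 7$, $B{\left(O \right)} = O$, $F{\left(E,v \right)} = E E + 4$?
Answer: $-13200$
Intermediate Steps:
$F{\left(E,v \right)} = 4 + E^{2}$ ($F{\left(E,v \right)} = E^{2} + 4 = 4 + E^{2}$)
$x = -528$ ($x = - 8 \left(73 - 7\right) = \left(-8\right) 66 = -528$)
$\left(B{\left(-3 \right)} \left(-4 + F{\left(2,0 \right)}\right) + 37\right) x = \left(- 3 \left(-4 + \left(4 + 2^{2}\right)\right) + 37\right) \left(-528\right) = \left(- 3 \left(-4 + \left(4 + 4\right)\right) + 37\right) \left(-528\right) = \left(- 3 \left(-4 + 8\right) + 37\right) \left(-528\right) = \left(\left(-3\right) 4 + 37\right) \left(-528\right) = \left(-12 + 37\right) \left(-528\right) = 25 \left(-528\right) = -13200$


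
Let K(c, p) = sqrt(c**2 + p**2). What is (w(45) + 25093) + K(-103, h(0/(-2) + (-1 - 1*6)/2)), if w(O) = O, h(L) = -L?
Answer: 25138 + sqrt(42485)/2 ≈ 25241.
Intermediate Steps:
(w(45) + 25093) + K(-103, h(0/(-2) + (-1 - 1*6)/2)) = (45 + 25093) + sqrt((-103)**2 + (-(0/(-2) + (-1 - 1*6)/2))**2) = 25138 + sqrt(10609 + (-(0*(-1/2) + (-1 - 6)*(1/2)))**2) = 25138 + sqrt(10609 + (-(0 - 7*1/2))**2) = 25138 + sqrt(10609 + (-(0 - 7/2))**2) = 25138 + sqrt(10609 + (-1*(-7/2))**2) = 25138 + sqrt(10609 + (7/2)**2) = 25138 + sqrt(10609 + 49/4) = 25138 + sqrt(42485/4) = 25138 + sqrt(42485)/2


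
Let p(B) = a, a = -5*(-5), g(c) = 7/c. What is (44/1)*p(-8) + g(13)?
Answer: 14307/13 ≈ 1100.5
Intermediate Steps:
a = 25
p(B) = 25
(44/1)*p(-8) + g(13) = (44/1)*25 + 7/13 = (44*1)*25 + 7*(1/13) = 44*25 + 7/13 = 1100 + 7/13 = 14307/13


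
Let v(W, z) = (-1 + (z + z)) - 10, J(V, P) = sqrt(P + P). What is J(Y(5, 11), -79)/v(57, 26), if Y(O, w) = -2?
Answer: I*sqrt(158)/41 ≈ 0.30658*I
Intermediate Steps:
J(V, P) = sqrt(2)*sqrt(P) (J(V, P) = sqrt(2*P) = sqrt(2)*sqrt(P))
v(W, z) = -11 + 2*z (v(W, z) = (-1 + 2*z) - 10 = -11 + 2*z)
J(Y(5, 11), -79)/v(57, 26) = (sqrt(2)*sqrt(-79))/(-11 + 2*26) = (sqrt(2)*(I*sqrt(79)))/(-11 + 52) = (I*sqrt(158))/41 = (I*sqrt(158))*(1/41) = I*sqrt(158)/41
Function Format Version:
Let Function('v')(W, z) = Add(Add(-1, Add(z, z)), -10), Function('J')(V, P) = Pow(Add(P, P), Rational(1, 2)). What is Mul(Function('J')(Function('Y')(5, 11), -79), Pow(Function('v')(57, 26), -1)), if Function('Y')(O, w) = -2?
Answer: Mul(Rational(1, 41), I, Pow(158, Rational(1, 2))) ≈ Mul(0.30658, I)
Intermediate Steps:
Function('J')(V, P) = Mul(Pow(2, Rational(1, 2)), Pow(P, Rational(1, 2))) (Function('J')(V, P) = Pow(Mul(2, P), Rational(1, 2)) = Mul(Pow(2, Rational(1, 2)), Pow(P, Rational(1, 2))))
Function('v')(W, z) = Add(-11, Mul(2, z)) (Function('v')(W, z) = Add(Add(-1, Mul(2, z)), -10) = Add(-11, Mul(2, z)))
Mul(Function('J')(Function('Y')(5, 11), -79), Pow(Function('v')(57, 26), -1)) = Mul(Mul(Pow(2, Rational(1, 2)), Pow(-79, Rational(1, 2))), Pow(Add(-11, Mul(2, 26)), -1)) = Mul(Mul(Pow(2, Rational(1, 2)), Mul(I, Pow(79, Rational(1, 2)))), Pow(Add(-11, 52), -1)) = Mul(Mul(I, Pow(158, Rational(1, 2))), Pow(41, -1)) = Mul(Mul(I, Pow(158, Rational(1, 2))), Rational(1, 41)) = Mul(Rational(1, 41), I, Pow(158, Rational(1, 2)))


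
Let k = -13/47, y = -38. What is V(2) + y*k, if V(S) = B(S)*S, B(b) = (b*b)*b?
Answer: 1246/47 ≈ 26.511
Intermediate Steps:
k = -13/47 (k = -13*1/47 = -13/47 ≈ -0.27660)
B(b) = b³ (B(b) = b²*b = b³)
V(S) = S⁴ (V(S) = S³*S = S⁴)
V(2) + y*k = 2⁴ - 38*(-13/47) = 16 + 494/47 = 1246/47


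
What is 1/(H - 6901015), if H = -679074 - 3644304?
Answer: -1/11224393 ≈ -8.9092e-8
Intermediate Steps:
H = -4323378
1/(H - 6901015) = 1/(-4323378 - 6901015) = 1/(-11224393) = -1/11224393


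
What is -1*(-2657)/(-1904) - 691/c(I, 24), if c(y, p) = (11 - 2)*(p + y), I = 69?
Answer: -3539573/1593648 ≈ -2.2211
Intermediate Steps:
c(y, p) = 9*p + 9*y (c(y, p) = 9*(p + y) = 9*p + 9*y)
-1*(-2657)/(-1904) - 691/c(I, 24) = -1*(-2657)/(-1904) - 691/(9*24 + 9*69) = 2657*(-1/1904) - 691/(216 + 621) = -2657/1904 - 691/837 = -3539573/1593648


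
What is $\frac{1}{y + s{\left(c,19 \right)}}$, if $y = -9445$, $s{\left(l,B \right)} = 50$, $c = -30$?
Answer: $- \frac{1}{9395} \approx -0.00010644$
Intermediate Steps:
$\frac{1}{y + s{\left(c,19 \right)}} = \frac{1}{-9445 + 50} = \frac{1}{-9395} = - \frac{1}{9395}$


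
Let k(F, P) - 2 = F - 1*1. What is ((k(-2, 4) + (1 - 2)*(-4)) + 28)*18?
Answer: 558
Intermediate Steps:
k(F, P) = 1 + F (k(F, P) = 2 + (F - 1*1) = 2 + (F - 1) = 2 + (-1 + F) = 1 + F)
((k(-2, 4) + (1 - 2)*(-4)) + 28)*18 = (((1 - 2) + (1 - 2)*(-4)) + 28)*18 = ((-1 - 1*(-4)) + 28)*18 = ((-1 + 4) + 28)*18 = (3 + 28)*18 = 31*18 = 558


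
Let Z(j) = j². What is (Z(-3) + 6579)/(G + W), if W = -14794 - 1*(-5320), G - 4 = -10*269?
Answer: -1647/3040 ≈ -0.54178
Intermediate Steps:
G = -2686 (G = 4 - 10*269 = 4 - 2690 = -2686)
W = -9474 (W = -14794 + 5320 = -9474)
(Z(-3) + 6579)/(G + W) = ((-3)² + 6579)/(-2686 - 9474) = (9 + 6579)/(-12160) = 6588*(-1/12160) = -1647/3040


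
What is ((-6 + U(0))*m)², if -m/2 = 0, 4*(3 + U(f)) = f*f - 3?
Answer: 0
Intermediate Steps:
U(f) = -15/4 + f²/4 (U(f) = -3 + (f*f - 3)/4 = -3 + (f² - 3)/4 = -3 + (-3 + f²)/4 = -3 + (-¾ + f²/4) = -15/4 + f²/4)
m = 0 (m = -2*0 = 0)
((-6 + U(0))*m)² = ((-6 + (-15/4 + (¼)*0²))*0)² = ((-6 + (-15/4 + (¼)*0))*0)² = ((-6 + (-15/4 + 0))*0)² = ((-6 - 15/4)*0)² = (-39/4*0)² = 0² = 0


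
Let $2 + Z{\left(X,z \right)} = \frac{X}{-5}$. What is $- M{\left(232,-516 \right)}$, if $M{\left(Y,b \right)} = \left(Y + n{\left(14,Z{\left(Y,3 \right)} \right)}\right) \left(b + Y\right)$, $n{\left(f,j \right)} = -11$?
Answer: $62764$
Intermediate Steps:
$Z{\left(X,z \right)} = -2 - \frac{X}{5}$ ($Z{\left(X,z \right)} = -2 + \frac{X}{-5} = -2 + X \left(- \frac{1}{5}\right) = -2 - \frac{X}{5}$)
$M{\left(Y,b \right)} = \left(-11 + Y\right) \left(Y + b\right)$ ($M{\left(Y,b \right)} = \left(Y - 11\right) \left(b + Y\right) = \left(-11 + Y\right) \left(Y + b\right)$)
$- M{\left(232,-516 \right)} = - (232^{2} - 2552 - -5676 + 232 \left(-516\right)) = - (53824 - 2552 + 5676 - 119712) = \left(-1\right) \left(-62764\right) = 62764$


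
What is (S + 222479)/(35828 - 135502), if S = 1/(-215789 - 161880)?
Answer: -42011710725/18821889953 ≈ -2.2321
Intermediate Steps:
S = -1/377669 (S = 1/(-377669) = -1/377669 ≈ -2.6478e-6)
(S + 222479)/(35828 - 135502) = (-1/377669 + 222479)/(35828 - 135502) = (84023421450/377669)/(-99674) = (84023421450/377669)*(-1/99674) = -42011710725/18821889953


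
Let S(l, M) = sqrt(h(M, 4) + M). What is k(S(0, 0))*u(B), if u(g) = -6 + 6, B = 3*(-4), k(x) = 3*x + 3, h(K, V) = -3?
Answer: 0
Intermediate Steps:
S(l, M) = sqrt(-3 + M)
k(x) = 3 + 3*x
B = -12
u(g) = 0
k(S(0, 0))*u(B) = (3 + 3*sqrt(-3 + 0))*0 = (3 + 3*sqrt(-3))*0 = (3 + 3*(I*sqrt(3)))*0 = (3 + 3*I*sqrt(3))*0 = 0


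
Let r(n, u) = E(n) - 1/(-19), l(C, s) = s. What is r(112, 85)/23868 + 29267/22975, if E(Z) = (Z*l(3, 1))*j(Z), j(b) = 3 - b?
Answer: 2647758713/3472992900 ≈ 0.76239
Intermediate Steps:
E(Z) = Z*(3 - Z) (E(Z) = (Z*1)*(3 - Z) = Z*(3 - Z))
r(n, u) = 1/19 + n*(3 - n) (r(n, u) = n*(3 - n) - 1/(-19) = n*(3 - n) - 1*(-1/19) = n*(3 - n) + 1/19 = 1/19 + n*(3 - n))
r(112, 85)/23868 + 29267/22975 = (1/19 - 1*112*(-3 + 112))/23868 + 29267/22975 = (1/19 - 1*112*109)*(1/23868) + 29267*(1/22975) = (1/19 - 12208)*(1/23868) + 29267/22975 = -231951/19*1/23868 + 29267/22975 = -77317/151164 + 29267/22975 = 2647758713/3472992900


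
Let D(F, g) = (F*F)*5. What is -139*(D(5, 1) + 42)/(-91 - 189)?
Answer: 23213/280 ≈ 82.904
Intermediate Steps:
D(F, g) = 5*F**2 (D(F, g) = F**2*5 = 5*F**2)
-139*(D(5, 1) + 42)/(-91 - 189) = -139*(5*5**2 + 42)/(-91 - 189) = -139*(5*25 + 42)/(-280) = -139*(125 + 42)*(-1)/280 = -23213*(-1)/280 = -139*(-167/280) = 23213/280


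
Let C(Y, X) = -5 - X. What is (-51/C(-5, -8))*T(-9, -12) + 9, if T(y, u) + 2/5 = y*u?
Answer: -9101/5 ≈ -1820.2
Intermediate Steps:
T(y, u) = -2/5 + u*y (T(y, u) = -2/5 + y*u = -2/5 + u*y)
(-51/C(-5, -8))*T(-9, -12) + 9 = (-51/(-5 - 1*(-8)))*(-2/5 - 12*(-9)) + 9 = (-51/(-5 + 8))*(-2/5 + 108) + 9 = -51/3*(538/5) + 9 = -51*1/3*(538/5) + 9 = -17*538/5 + 9 = -9146/5 + 9 = -9101/5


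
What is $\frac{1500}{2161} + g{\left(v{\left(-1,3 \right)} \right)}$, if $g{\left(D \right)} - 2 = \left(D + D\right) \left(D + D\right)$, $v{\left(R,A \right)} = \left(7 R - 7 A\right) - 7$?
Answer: $\frac{10594722}{2161} \approx 4902.7$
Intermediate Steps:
$v{\left(R,A \right)} = -7 - 7 A + 7 R$ ($v{\left(R,A \right)} = \left(- 7 A + 7 R\right) - 7 = -7 - 7 A + 7 R$)
$g{\left(D \right)} = 2 + 4 D^{2}$ ($g{\left(D \right)} = 2 + \left(D + D\right) \left(D + D\right) = 2 + 2 D 2 D = 2 + 4 D^{2}$)
$\frac{1500}{2161} + g{\left(v{\left(-1,3 \right)} \right)} = \frac{1500}{2161} + \left(2 + 4 \left(-7 - 21 + 7 \left(-1\right)\right)^{2}\right) = 1500 \cdot \frac{1}{2161} + \left(2 + 4 \left(-7 - 21 - 7\right)^{2}\right) = \frac{1500}{2161} + \left(2 + 4 \left(-35\right)^{2}\right) = \frac{1500}{2161} + \left(2 + 4 \cdot 1225\right) = \frac{1500}{2161} + \left(2 + 4900\right) = \frac{1500}{2161} + 4902 = \frac{10594722}{2161}$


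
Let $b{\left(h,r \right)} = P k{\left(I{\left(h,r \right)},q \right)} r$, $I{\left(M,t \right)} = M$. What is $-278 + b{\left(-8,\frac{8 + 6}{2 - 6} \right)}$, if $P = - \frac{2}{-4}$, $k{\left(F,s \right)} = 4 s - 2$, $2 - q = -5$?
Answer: $- \frac{647}{2} \approx -323.5$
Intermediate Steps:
$q = 7$ ($q = 2 - -5 = 2 + 5 = 7$)
$k{\left(F,s \right)} = -2 + 4 s$
$P = \frac{1}{2}$ ($P = \left(-2\right) \left(- \frac{1}{4}\right) = \frac{1}{2} \approx 0.5$)
$b{\left(h,r \right)} = 13 r$ ($b{\left(h,r \right)} = \frac{-2 + 4 \cdot 7}{2} r = \frac{-2 + 28}{2} r = \frac{1}{2} \cdot 26 r = 13 r$)
$-278 + b{\left(-8,\frac{8 + 6}{2 - 6} \right)} = -278 + 13 \frac{8 + 6}{2 - 6} = -278 + 13 \frac{14}{-4} = -278 + 13 \cdot 14 \left(- \frac{1}{4}\right) = -278 + 13 \left(- \frac{7}{2}\right) = -278 - \frac{91}{2} = - \frac{647}{2}$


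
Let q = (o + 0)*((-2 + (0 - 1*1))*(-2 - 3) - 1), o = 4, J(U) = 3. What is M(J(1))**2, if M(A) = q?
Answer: 3136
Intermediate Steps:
q = 56 (q = (4 + 0)*((-2 + (0 - 1*1))*(-2 - 3) - 1) = 4*((-2 + (0 - 1))*(-5) - 1) = 4*((-2 - 1)*(-5) - 1) = 4*(-3*(-5) - 1) = 4*(15 - 1) = 4*14 = 56)
M(A) = 56
M(J(1))**2 = 56**2 = 3136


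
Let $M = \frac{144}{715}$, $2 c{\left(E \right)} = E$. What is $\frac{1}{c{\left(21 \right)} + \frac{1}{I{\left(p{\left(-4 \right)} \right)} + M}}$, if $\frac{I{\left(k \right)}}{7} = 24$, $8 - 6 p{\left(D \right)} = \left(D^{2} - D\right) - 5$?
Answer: $\frac{120264}{1263487} \approx 0.095184$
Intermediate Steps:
$p{\left(D \right)} = \frac{13}{6} - \frac{D^{2}}{6} + \frac{D}{6}$ ($p{\left(D \right)} = \frac{4}{3} - \frac{\left(D^{2} - D\right) - 5}{6} = \frac{4}{3} - \frac{-5 + D^{2} - D}{6} = \frac{4}{3} + \left(\frac{5}{6} - \frac{D^{2}}{6} + \frac{D}{6}\right) = \frac{13}{6} - \frac{D^{2}}{6} + \frac{D}{6}$)
$c{\left(E \right)} = \frac{E}{2}$
$I{\left(k \right)} = 168$ ($I{\left(k \right)} = 7 \cdot 24 = 168$)
$M = \frac{144}{715}$ ($M = 144 \cdot \frac{1}{715} = \frac{144}{715} \approx 0.2014$)
$\frac{1}{c{\left(21 \right)} + \frac{1}{I{\left(p{\left(-4 \right)} \right)} + M}} = \frac{1}{\frac{1}{2} \cdot 21 + \frac{1}{168 + \frac{144}{715}}} = \frac{1}{\frac{21}{2} + \frac{1}{\frac{120264}{715}}} = \frac{1}{\frac{21}{2} + \frac{715}{120264}} = \frac{1}{\frac{1263487}{120264}} = \frac{120264}{1263487}$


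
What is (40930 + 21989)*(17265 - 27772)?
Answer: -661089933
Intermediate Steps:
(40930 + 21989)*(17265 - 27772) = 62919*(-10507) = -661089933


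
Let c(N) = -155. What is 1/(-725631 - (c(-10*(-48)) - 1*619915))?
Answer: -1/105561 ≈ -9.4732e-6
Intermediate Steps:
1/(-725631 - (c(-10*(-48)) - 1*619915)) = 1/(-725631 - (-155 - 1*619915)) = 1/(-725631 - (-155 - 619915)) = 1/(-725631 - 1*(-620070)) = 1/(-725631 + 620070) = 1/(-105561) = -1/105561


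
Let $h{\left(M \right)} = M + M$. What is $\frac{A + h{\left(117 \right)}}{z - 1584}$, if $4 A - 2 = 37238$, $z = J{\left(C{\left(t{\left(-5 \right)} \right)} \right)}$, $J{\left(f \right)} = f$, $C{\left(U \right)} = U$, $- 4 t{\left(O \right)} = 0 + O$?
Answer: $- \frac{38176}{6331} \approx -6.03$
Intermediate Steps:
$t{\left(O \right)} = - \frac{O}{4}$ ($t{\left(O \right)} = - \frac{0 + O}{4} = - \frac{O}{4}$)
$h{\left(M \right)} = 2 M$
$z = \frac{5}{4}$ ($z = \left(- \frac{1}{4}\right) \left(-5\right) = \frac{5}{4} \approx 1.25$)
$A = 9310$ ($A = \frac{1}{2} + \frac{1}{4} \cdot 37238 = \frac{1}{2} + \frac{18619}{2} = 9310$)
$\frac{A + h{\left(117 \right)}}{z - 1584} = \frac{9310 + 2 \cdot 117}{\frac{5}{4} - 1584} = \frac{9310 + 234}{- \frac{6331}{4}} = 9544 \left(- \frac{4}{6331}\right) = - \frac{38176}{6331}$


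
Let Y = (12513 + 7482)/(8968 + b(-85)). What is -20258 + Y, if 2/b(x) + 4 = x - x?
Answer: -72657448/3587 ≈ -20256.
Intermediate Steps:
b(x) = -½ (b(x) = 2/(-4 + (x - x)) = 2/(-4 + 0) = 2/(-4) = 2*(-¼) = -½)
Y = 7998/3587 (Y = (12513 + 7482)/(8968 - ½) = 19995/(17935/2) = 19995*(2/17935) = 7998/3587 ≈ 2.2297)
-20258 + Y = -20258 + 7998/3587 = -72657448/3587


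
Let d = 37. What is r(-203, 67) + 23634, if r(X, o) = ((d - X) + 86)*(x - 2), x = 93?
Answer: 53300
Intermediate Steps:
r(X, o) = 11193 - 91*X (r(X, o) = ((37 - X) + 86)*(93 - 2) = (123 - X)*91 = 11193 - 91*X)
r(-203, 67) + 23634 = (11193 - 91*(-203)) + 23634 = (11193 + 18473) + 23634 = 29666 + 23634 = 53300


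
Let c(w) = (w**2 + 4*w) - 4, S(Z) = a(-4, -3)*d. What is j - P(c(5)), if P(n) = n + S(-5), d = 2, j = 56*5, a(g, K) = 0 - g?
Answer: 231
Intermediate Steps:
a(g, K) = -g
j = 280
S(Z) = 8 (S(Z) = -1*(-4)*2 = 4*2 = 8)
c(w) = -4 + w**2 + 4*w
P(n) = 8 + n (P(n) = n + 8 = 8 + n)
j - P(c(5)) = 280 - (8 + (-4 + 5**2 + 4*5)) = 280 - (8 + (-4 + 25 + 20)) = 280 - (8 + 41) = 280 - 1*49 = 280 - 49 = 231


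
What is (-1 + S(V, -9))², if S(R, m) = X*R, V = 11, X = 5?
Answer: 2916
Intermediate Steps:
S(R, m) = 5*R
(-1 + S(V, -9))² = (-1 + 5*11)² = (-1 + 55)² = 54² = 2916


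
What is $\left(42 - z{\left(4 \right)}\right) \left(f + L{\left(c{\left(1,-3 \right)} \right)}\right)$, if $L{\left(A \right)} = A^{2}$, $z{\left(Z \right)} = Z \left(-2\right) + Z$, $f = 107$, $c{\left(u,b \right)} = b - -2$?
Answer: $4968$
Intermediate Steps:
$c{\left(u,b \right)} = 2 + b$ ($c{\left(u,b \right)} = b + 2 = 2 + b$)
$z{\left(Z \right)} = - Z$ ($z{\left(Z \right)} = - 2 Z + Z = - Z$)
$\left(42 - z{\left(4 \right)}\right) \left(f + L{\left(c{\left(1,-3 \right)} \right)}\right) = \left(42 - \left(-1\right) 4\right) \left(107 + \left(2 - 3\right)^{2}\right) = \left(42 - -4\right) \left(107 + \left(-1\right)^{2}\right) = \left(42 + 4\right) \left(107 + 1\right) = 46 \cdot 108 = 4968$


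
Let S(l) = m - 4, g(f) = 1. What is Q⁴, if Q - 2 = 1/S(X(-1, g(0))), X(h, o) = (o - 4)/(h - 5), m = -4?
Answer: 50625/4096 ≈ 12.360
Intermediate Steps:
X(h, o) = (-4 + o)/(-5 + h)
S(l) = -8 (S(l) = -4 - 4 = -8)
Q = 15/8 (Q = 2 + 1/(-8) = 2 - ⅛ = 15/8 ≈ 1.8750)
Q⁴ = (15/8)⁴ = 50625/4096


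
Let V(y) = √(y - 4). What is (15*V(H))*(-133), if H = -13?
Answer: -1995*I*√17 ≈ -8225.6*I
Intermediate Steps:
V(y) = √(-4 + y)
(15*V(H))*(-133) = (15*√(-4 - 13))*(-133) = (15*√(-17))*(-133) = (15*(I*√17))*(-133) = (15*I*√17)*(-133) = -1995*I*√17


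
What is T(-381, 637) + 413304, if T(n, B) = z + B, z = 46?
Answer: 413987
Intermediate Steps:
T(n, B) = 46 + B
T(-381, 637) + 413304 = (46 + 637) + 413304 = 683 + 413304 = 413987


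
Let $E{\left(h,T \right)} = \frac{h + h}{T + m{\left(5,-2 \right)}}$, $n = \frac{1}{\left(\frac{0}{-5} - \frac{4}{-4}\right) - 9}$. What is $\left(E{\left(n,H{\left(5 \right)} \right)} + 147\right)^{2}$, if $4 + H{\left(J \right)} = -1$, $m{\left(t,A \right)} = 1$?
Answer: $\frac{5536609}{256} \approx 21627.0$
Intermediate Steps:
$H{\left(J \right)} = -5$ ($H{\left(J \right)} = -4 - 1 = -5$)
$n = - \frac{1}{8}$ ($n = \frac{1}{\left(0 \left(- \frac{1}{5}\right) - -1\right) - 9} = \frac{1}{\left(0 + 1\right) - 9} = \frac{1}{1 - 9} = \frac{1}{-8} = - \frac{1}{8} \approx -0.125$)
$E{\left(h,T \right)} = \frac{2 h}{1 + T}$ ($E{\left(h,T \right)} = \frac{h + h}{T + 1} = \frac{2 h}{1 + T}$)
$\left(E{\left(n,H{\left(5 \right)} \right)} + 147\right)^{2} = \left(2 \left(- \frac{1}{8}\right) \frac{1}{1 - 5} + 147\right)^{2} = \left(2 \left(- \frac{1}{8}\right) \frac{1}{-4} + 147\right)^{2} = \left(2 \left(- \frac{1}{8}\right) \left(- \frac{1}{4}\right) + 147\right)^{2} = \left(\frac{1}{16} + 147\right)^{2} = \left(\frac{2353}{16}\right)^{2} = \frac{5536609}{256}$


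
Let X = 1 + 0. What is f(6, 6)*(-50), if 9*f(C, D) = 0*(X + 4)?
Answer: 0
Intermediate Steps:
X = 1
f(C, D) = 0 (f(C, D) = (0*(1 + 4))/9 = (0*5)/9 = (⅑)*0 = 0)
f(6, 6)*(-50) = 0*(-50) = 0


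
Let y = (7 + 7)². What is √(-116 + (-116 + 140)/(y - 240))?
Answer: I*√14102/11 ≈ 10.796*I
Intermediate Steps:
y = 196 (y = 14² = 196)
√(-116 + (-116 + 140)/(y - 240)) = √(-116 + (-116 + 140)/(196 - 240)) = √(-116 + 24/(-44)) = √(-116 + 24*(-1/44)) = √(-116 - 6/11) = √(-1282/11) = I*√14102/11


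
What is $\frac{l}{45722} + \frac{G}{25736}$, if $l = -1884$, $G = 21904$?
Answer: $\frac{59563004}{73543837} \approx 0.8099$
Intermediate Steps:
$\frac{l}{45722} + \frac{G}{25736} = - \frac{1884}{45722} + \frac{21904}{25736} = \left(-1884\right) \frac{1}{45722} + 21904 \cdot \frac{1}{25736} = - \frac{942}{22861} + \frac{2738}{3217} = \frac{59563004}{73543837}$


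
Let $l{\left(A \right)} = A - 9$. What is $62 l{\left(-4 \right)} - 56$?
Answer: $-862$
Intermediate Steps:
$l{\left(A \right)} = -9 + A$
$62 l{\left(-4 \right)} - 56 = 62 \left(-9 - 4\right) - 56 = 62 \left(-13\right) - 56 = -806 - 56 = -862$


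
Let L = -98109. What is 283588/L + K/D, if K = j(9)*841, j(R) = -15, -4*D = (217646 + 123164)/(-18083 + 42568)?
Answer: 12111830510162/3343652829 ≈ 3622.3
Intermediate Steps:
D = -34081/9794 (D = -(217646 + 123164)/(4*(-18083 + 42568)) = -170405/(2*24485) = -¼*68162/4897 = -34081/9794 ≈ -3.4798)
K = -12615 (K = -15*841 = -12615)
283588/L + K/D = 283588/(-98109) - 12615/(-34081/9794) = 283588*(-1/98109) - 12615*(-9794/34081) = -283588/98109 + 123551310/34081 = 12111830510162/3343652829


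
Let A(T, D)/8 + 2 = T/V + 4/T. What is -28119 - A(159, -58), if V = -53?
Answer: -4464593/159 ≈ -28079.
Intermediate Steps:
A(T, D) = -16 + 32/T - 8*T/53 (A(T, D) = -16 + 8*(T/(-53) + 4/T) = -16 + 8*(T*(-1/53) + 4/T) = -16 + 8*(-T/53 + 4/T) = -16 + 8*(4/T - T/53) = -16 + (32/T - 8*T/53) = -16 + 32/T - 8*T/53)
-28119 - A(159, -58) = -28119 - (-16 + 32/159 - 8/53*159) = -28119 - (-16 + 32*(1/159) - 24) = -28119 - (-16 + 32/159 - 24) = -28119 - 1*(-6328/159) = -28119 + 6328/159 = -4464593/159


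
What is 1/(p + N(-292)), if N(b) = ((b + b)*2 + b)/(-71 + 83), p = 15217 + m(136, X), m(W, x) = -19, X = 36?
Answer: 3/45229 ≈ 6.6329e-5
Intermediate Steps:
p = 15198 (p = 15217 - 19 = 15198)
N(b) = 5*b/12 (N(b) = ((2*b)*2 + b)/12 = (4*b + b)*(1/12) = (5*b)*(1/12) = 5*b/12)
1/(p + N(-292)) = 1/(15198 + (5/12)*(-292)) = 1/(15198 - 365/3) = 1/(45229/3) = 3/45229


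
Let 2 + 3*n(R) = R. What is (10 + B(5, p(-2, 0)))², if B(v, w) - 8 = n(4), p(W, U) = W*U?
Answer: 3136/9 ≈ 348.44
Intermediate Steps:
n(R) = -⅔ + R/3
p(W, U) = U*W
B(v, w) = 26/3 (B(v, w) = 8 + (-⅔ + (⅓)*4) = 8 + (-⅔ + 4/3) = 8 + ⅔ = 26/3)
(10 + B(5, p(-2, 0)))² = (10 + 26/3)² = (56/3)² = 3136/9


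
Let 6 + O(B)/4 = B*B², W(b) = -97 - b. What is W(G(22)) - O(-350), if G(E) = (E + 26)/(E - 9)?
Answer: 2229499003/13 ≈ 1.7150e+8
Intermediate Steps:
G(E) = (26 + E)/(-9 + E)
O(B) = -24 + 4*B³ (O(B) = -24 + 4*(B*B²) = -24 + 4*B³)
W(G(22)) - O(-350) = (-97 - (26 + 22)/(-9 + 22)) - (-24 + 4*(-350)³) = (-97 - 48/13) - (-24 + 4*(-42875000)) = (-97 - 48/13) - (-24 - 171500000) = (-97 - 1*48/13) - 1*(-171500024) = (-97 - 48/13) + 171500024 = -1309/13 + 171500024 = 2229499003/13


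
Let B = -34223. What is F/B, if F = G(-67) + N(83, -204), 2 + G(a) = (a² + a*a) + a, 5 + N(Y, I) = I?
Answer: -8700/34223 ≈ -0.25421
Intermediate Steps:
N(Y, I) = -5 + I
G(a) = -2 + a + 2*a² (G(a) = -2 + ((a² + a*a) + a) = -2 + ((a² + a²) + a) = -2 + (2*a² + a) = -2 + (a + 2*a²) = -2 + a + 2*a²)
F = 8700 (F = (-2 - 67 + 2*(-67)²) + (-5 - 204) = (-2 - 67 + 2*4489) - 209 = (-2 - 67 + 8978) - 209 = 8909 - 209 = 8700)
F/B = 8700/(-34223) = 8700*(-1/34223) = -8700/34223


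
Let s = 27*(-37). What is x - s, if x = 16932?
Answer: 17931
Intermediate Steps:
s = -999
x - s = 16932 - 1*(-999) = 16932 + 999 = 17931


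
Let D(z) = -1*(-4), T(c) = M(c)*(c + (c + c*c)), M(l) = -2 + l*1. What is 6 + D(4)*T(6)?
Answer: 774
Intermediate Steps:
M(l) = -2 + l
T(c) = (-2 + c)*(c**2 + 2*c) (T(c) = (-2 + c)*(c + (c + c*c)) = (-2 + c)*(c + (c + c**2)) = (-2 + c)*(c**2 + 2*c))
D(z) = 4
6 + D(4)*T(6) = 6 + 4*(6*(-4 + 6**2)) = 6 + 4*(6*(-4 + 36)) = 6 + 4*(6*32) = 6 + 4*192 = 6 + 768 = 774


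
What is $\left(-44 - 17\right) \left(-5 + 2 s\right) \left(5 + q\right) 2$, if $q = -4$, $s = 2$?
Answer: $122$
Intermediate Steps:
$\left(-44 - 17\right) \left(-5 + 2 s\right) \left(5 + q\right) 2 = \left(-44 - 17\right) \left(-5 + 2 \cdot 2\right) \left(5 - 4\right) 2 = - 61 \left(-5 + 4\right) 1 \cdot 2 = - 61 \left(-1\right) 1 \cdot 2 = - 61 \left(\left(-1\right) 2\right) = \left(-61\right) \left(-2\right) = 122$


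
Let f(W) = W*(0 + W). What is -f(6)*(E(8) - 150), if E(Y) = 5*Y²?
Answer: -6120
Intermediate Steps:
f(W) = W² (f(W) = W*W = W²)
-f(6)*(E(8) - 150) = -6²*(5*8² - 150) = -36*(5*64 - 150) = -36*(320 - 150) = -36*170 = -1*6120 = -6120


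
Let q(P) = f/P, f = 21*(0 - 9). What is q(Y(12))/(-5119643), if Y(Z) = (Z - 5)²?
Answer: 27/35837501 ≈ 7.5340e-7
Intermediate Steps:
Y(Z) = (-5 + Z)²
f = -189 (f = 21*(-9) = -189)
q(P) = -189/P
q(Y(12))/(-5119643) = -189/(-5 + 12)²/(-5119643) = -189/(7²)*(-1/5119643) = -189/49*(-1/5119643) = -189*1/49*(-1/5119643) = -27/7*(-1/5119643) = 27/35837501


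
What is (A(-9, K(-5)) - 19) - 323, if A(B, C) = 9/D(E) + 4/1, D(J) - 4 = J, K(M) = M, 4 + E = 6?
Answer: -673/2 ≈ -336.50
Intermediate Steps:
E = 2 (E = -4 + 6 = 2)
D(J) = 4 + J
A(B, C) = 11/2 (A(B, C) = 9/(4 + 2) + 4/1 = 9/6 + 4*1 = 9*(⅙) + 4 = 3/2 + 4 = 11/2)
(A(-9, K(-5)) - 19) - 323 = (11/2 - 19) - 323 = -27/2 - 323 = -673/2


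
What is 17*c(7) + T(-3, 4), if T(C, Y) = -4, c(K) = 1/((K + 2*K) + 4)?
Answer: -83/25 ≈ -3.3200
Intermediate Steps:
c(K) = 1/(4 + 3*K) (c(K) = 1/(3*K + 4) = 1/(4 + 3*K))
17*c(7) + T(-3, 4) = 17/(4 + 3*7) - 4 = 17/(4 + 21) - 4 = 17/25 - 4 = -83/25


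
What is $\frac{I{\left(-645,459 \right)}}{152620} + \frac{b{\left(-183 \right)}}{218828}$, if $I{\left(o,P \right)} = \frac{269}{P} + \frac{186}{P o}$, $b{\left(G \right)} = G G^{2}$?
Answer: $- \frac{11537874676829857}{411979398111450} \approx -28.006$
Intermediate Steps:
$b{\left(G \right)} = G^{3}$
$I{\left(o,P \right)} = \frac{269}{P} + \frac{186}{P o}$ ($I{\left(o,P \right)} = \frac{269}{P} + 186 \frac{1}{P o} = \frac{269}{P} + \frac{186}{P o}$)
$\frac{I{\left(-645,459 \right)}}{152620} + \frac{b{\left(-183 \right)}}{218828} = \frac{\frac{1}{459} \frac{1}{-645} \left(186 + 269 \left(-645\right)\right)}{152620} + \frac{\left(-183\right)^{3}}{218828} = \frac{1}{459} \left(- \frac{1}{645}\right) \left(186 - 173505\right) \frac{1}{152620} - \frac{6128487}{218828} = \frac{1}{459} \left(- \frac{1}{645}\right) \left(-173319\right) \frac{1}{152620} - \frac{6128487}{218828} = \frac{57773}{98685} \cdot \frac{1}{152620} - \frac{6128487}{218828} = \frac{57773}{15061304700} - \frac{6128487}{218828} = - \frac{11537874676829857}{411979398111450}$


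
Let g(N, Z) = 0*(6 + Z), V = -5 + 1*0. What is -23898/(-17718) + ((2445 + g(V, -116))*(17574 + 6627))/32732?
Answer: 174863648641/96657596 ≈ 1809.1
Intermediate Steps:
V = -5 (V = -5 + 0 = -5)
g(N, Z) = 0
-23898/(-17718) + ((2445 + g(V, -116))*(17574 + 6627))/32732 = -23898/(-17718) + ((2445 + 0)*(17574 + 6627))/32732 = -23898*(-1/17718) + (2445*24201)*(1/32732) = 3983/2953 + 59171445*(1/32732) = 3983/2953 + 59171445/32732 = 174863648641/96657596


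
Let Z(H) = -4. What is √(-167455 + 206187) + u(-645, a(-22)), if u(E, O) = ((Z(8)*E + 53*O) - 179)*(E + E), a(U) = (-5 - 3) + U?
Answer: -1046190 + 2*√9683 ≈ -1.0460e+6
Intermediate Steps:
a(U) = -8 + U
u(E, O) = 2*E*(-179 - 4*E + 53*O) (u(E, O) = ((-4*E + 53*O) - 179)*(E + E) = (-179 - 4*E + 53*O)*(2*E) = 2*E*(-179 - 4*E + 53*O))
√(-167455 + 206187) + u(-645, a(-22)) = √(-167455 + 206187) + 2*(-645)*(-179 - 4*(-645) + 53*(-8 - 22)) = √38732 + 2*(-645)*(-179 + 2580 + 53*(-30)) = 2*√9683 + 2*(-645)*(-179 + 2580 - 1590) = 2*√9683 + 2*(-645)*811 = 2*√9683 - 1046190 = -1046190 + 2*√9683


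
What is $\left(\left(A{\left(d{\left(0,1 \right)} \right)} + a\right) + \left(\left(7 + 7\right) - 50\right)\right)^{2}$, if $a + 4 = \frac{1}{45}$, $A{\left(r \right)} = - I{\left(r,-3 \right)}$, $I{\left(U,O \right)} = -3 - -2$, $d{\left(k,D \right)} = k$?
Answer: $\frac{3076516}{2025} \approx 1519.3$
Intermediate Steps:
$I{\left(U,O \right)} = -1$ ($I{\left(U,O \right)} = -3 + 2 = -1$)
$A{\left(r \right)} = 1$ ($A{\left(r \right)} = \left(-1\right) \left(-1\right) = 1$)
$a = - \frac{179}{45}$ ($a = -4 + \frac{1}{45} = - \frac{179}{45} \approx -3.9778$)
$\left(\left(A{\left(d{\left(0,1 \right)} \right)} + a\right) + \left(\left(7 + 7\right) - 50\right)\right)^{2} = \left(\left(1 - \frac{179}{45}\right) + \left(\left(7 + 7\right) - 50\right)\right)^{2} = \left(- \frac{134}{45} + \left(14 - 50\right)\right)^{2} = \left(- \frac{134}{45} - 36\right)^{2} = \left(- \frac{1754}{45}\right)^{2} = \frac{3076516}{2025}$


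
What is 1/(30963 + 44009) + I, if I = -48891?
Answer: -3665456051/74972 ≈ -48891.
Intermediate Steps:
1/(30963 + 44009) + I = 1/(30963 + 44009) - 48891 = 1/74972 - 48891 = -3665456051/74972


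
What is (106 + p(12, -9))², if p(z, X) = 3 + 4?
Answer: 12769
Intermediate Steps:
p(z, X) = 7
(106 + p(12, -9))² = (106 + 7)² = 113² = 12769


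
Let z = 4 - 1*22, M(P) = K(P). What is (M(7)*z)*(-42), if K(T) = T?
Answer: 5292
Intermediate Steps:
M(P) = P
z = -18 (z = 4 - 22 = -18)
(M(7)*z)*(-42) = (7*(-18))*(-42) = -126*(-42) = 5292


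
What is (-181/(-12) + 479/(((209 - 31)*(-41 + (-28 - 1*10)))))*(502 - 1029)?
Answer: -669151399/84372 ≈ -7931.0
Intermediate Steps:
(-181/(-12) + 479/(((209 - 31)*(-41 + (-28 - 1*10)))))*(502 - 1029) = (-181*(-1/12) + 479/((178*(-41 + (-28 - 10)))))*(-527) = (181/12 + 479/((178*(-41 - 38))))*(-527) = (181/12 + 479/((178*(-79))))*(-527) = (181/12 + 479/(-14062))*(-527) = (181/12 + 479*(-1/14062))*(-527) = (181/12 - 479/14062)*(-527) = (1269737/84372)*(-527) = -669151399/84372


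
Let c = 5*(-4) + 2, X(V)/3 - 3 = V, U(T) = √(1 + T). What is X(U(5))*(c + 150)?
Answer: 1188 + 396*√6 ≈ 2158.0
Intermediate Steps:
X(V) = 9 + 3*V
c = -18 (c = -20 + 2 = -18)
X(U(5))*(c + 150) = (9 + 3*√(1 + 5))*(-18 + 150) = (9 + 3*√6)*132 = 1188 + 396*√6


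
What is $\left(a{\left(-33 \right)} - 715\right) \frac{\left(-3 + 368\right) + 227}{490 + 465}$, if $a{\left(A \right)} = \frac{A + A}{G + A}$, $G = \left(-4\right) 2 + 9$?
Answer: $- \frac{422059}{955} \approx -441.95$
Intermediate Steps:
$G = 1$ ($G = -8 + 9 = 1$)
$a{\left(A \right)} = \frac{2 A}{1 + A}$ ($a{\left(A \right)} = \frac{A + A}{1 + A} = \frac{2 A}{1 + A}$)
$\left(a{\left(-33 \right)} - 715\right) \frac{\left(-3 + 368\right) + 227}{490 + 465} = \left(2 \left(-33\right) \frac{1}{1 - 33} - 715\right) \frac{\left(-3 + 368\right) + 227}{490 + 465} = \left(2 \left(-33\right) \frac{1}{-32} - 715\right) \frac{365 + 227}{955} = \left(2 \left(-33\right) \left(- \frac{1}{32}\right) - 715\right) 592 \cdot \frac{1}{955} = \left(\frac{33}{16} - 715\right) \frac{592}{955} = \left(- \frac{11407}{16}\right) \frac{592}{955} = - \frac{422059}{955}$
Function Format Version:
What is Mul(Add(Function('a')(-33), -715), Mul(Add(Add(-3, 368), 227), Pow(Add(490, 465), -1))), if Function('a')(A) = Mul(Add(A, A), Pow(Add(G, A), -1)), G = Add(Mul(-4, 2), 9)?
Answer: Rational(-422059, 955) ≈ -441.95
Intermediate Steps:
G = 1 (G = Add(-8, 9) = 1)
Function('a')(A) = Mul(2, A, Pow(Add(1, A), -1)) (Function('a')(A) = Mul(Add(A, A), Pow(Add(1, A), -1)) = Mul(Mul(2, A), Pow(Add(1, A), -1)) = Mul(2, A, Pow(Add(1, A), -1)))
Mul(Add(Function('a')(-33), -715), Mul(Add(Add(-3, 368), 227), Pow(Add(490, 465), -1))) = Mul(Add(Mul(2, -33, Pow(Add(1, -33), -1)), -715), Mul(Add(Add(-3, 368), 227), Pow(Add(490, 465), -1))) = Mul(Add(Mul(2, -33, Pow(-32, -1)), -715), Mul(Add(365, 227), Pow(955, -1))) = Mul(Add(Mul(2, -33, Rational(-1, 32)), -715), Mul(592, Rational(1, 955))) = Mul(Add(Rational(33, 16), -715), Rational(592, 955)) = Mul(Rational(-11407, 16), Rational(592, 955)) = Rational(-422059, 955)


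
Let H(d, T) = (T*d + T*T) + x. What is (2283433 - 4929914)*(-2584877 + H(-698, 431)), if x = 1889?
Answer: 7140377759265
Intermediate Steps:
H(d, T) = 1889 + T² + T*d (H(d, T) = (T*d + T*T) + 1889 = (T*d + T²) + 1889 = (T² + T*d) + 1889 = 1889 + T² + T*d)
(2283433 - 4929914)*(-2584877 + H(-698, 431)) = (2283433 - 4929914)*(-2584877 + (1889 + 431² + 431*(-698))) = -2646481*(-2584877 + (1889 + 185761 - 300838)) = -2646481*(-2584877 - 113188) = -2646481*(-2698065) = 7140377759265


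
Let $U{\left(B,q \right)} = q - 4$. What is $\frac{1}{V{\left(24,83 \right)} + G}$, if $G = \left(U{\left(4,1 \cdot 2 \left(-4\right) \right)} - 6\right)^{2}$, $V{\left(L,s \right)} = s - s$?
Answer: $\frac{1}{324} \approx 0.0030864$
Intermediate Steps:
$U{\left(B,q \right)} = -4 + q$
$V{\left(L,s \right)} = 0$
$G = 324$ ($G = \left(\left(-4 + 1 \cdot 2 \left(-4\right)\right) - 6\right)^{2} = \left(\left(-4 + 2 \left(-4\right)\right) - 6\right)^{2} = \left(\left(-4 - 8\right) - 6\right)^{2} = \left(-12 - 6\right)^{2} = \left(-18\right)^{2} = 324$)
$\frac{1}{V{\left(24,83 \right)} + G} = \frac{1}{0 + 324} = \frac{1}{324}$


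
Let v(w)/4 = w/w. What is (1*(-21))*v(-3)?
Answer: -84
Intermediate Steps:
v(w) = 4 (v(w) = 4*(w/w) = 4*1 = 4)
(1*(-21))*v(-3) = (1*(-21))*4 = -21*4 = -84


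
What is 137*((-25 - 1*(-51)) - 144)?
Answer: -16166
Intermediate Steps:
137*((-25 - 1*(-51)) - 144) = 137*((-25 + 51) - 144) = 137*(26 - 144) = 137*(-118) = -16166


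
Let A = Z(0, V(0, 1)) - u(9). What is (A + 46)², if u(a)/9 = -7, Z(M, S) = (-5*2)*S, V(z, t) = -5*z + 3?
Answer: 6241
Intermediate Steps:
V(z, t) = 3 - 5*z
Z(M, S) = -10*S
u(a) = -63 (u(a) = 9*(-7) = -63)
A = 33 (A = -10*(3 - 5*0) - 1*(-63) = -10*(3 + 0) + 63 = -10*3 + 63 = -30 + 63 = 33)
(A + 46)² = (33 + 46)² = 79² = 6241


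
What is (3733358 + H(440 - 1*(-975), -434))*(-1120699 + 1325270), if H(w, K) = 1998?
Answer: 764145512276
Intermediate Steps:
(3733358 + H(440 - 1*(-975), -434))*(-1120699 + 1325270) = (3733358 + 1998)*(-1120699 + 1325270) = 3735356*204571 = 764145512276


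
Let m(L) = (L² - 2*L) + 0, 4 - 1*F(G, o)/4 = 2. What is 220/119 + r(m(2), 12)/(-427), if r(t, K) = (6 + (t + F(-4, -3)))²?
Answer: 10088/7259 ≈ 1.3897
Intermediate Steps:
F(G, o) = 8 (F(G, o) = 16 - 4*2 = 16 - 8 = 8)
m(L) = L² - 2*L
r(t, K) = (14 + t)² (r(t, K) = (6 + (t + 8))² = (6 + (8 + t))² = (14 + t)²)
220/119 + r(m(2), 12)/(-427) = 220/119 + (14 + 2*(-2 + 2))²/(-427) = 220*(1/119) + (14 + 2*0)²*(-1/427) = 220/119 + (14 + 0)²*(-1/427) = 220/119 + 14²*(-1/427) = 220/119 + 196*(-1/427) = 220/119 - 28/61 = 10088/7259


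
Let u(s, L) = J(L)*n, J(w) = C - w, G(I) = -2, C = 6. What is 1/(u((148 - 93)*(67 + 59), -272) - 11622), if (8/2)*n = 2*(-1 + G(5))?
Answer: -1/12039 ≈ -8.3063e-5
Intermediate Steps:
J(w) = 6 - w
n = -3/2 (n = (2*(-1 - 2))/4 = (2*(-3))/4 = (¼)*(-6) = -3/2 ≈ -1.5000)
u(s, L) = -9 + 3*L/2 (u(s, L) = (6 - L)*(-3/2) = -9 + 3*L/2)
1/(u((148 - 93)*(67 + 59), -272) - 11622) = 1/((-9 + (3/2)*(-272)) - 11622) = 1/((-9 - 408) - 11622) = 1/(-417 - 11622) = 1/(-12039) = -1/12039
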